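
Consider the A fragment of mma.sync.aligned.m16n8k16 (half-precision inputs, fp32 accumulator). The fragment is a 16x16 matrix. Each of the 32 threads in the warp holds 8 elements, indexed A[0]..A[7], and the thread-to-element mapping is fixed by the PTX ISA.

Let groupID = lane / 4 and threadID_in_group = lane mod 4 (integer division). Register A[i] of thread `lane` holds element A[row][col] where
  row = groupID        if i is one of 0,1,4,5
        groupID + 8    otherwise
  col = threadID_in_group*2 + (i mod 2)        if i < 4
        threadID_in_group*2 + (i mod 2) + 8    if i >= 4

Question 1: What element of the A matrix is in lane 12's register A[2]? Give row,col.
12: gr=3,th=0
[2] (3+8,0*2+0+0) = (11,0)

11,0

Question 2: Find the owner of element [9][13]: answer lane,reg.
6,7

r=9→G=1,rhi=1  c=13→chi=1,T=2,p=1
L=1*4+2=6  i=1*4+1*2+1=7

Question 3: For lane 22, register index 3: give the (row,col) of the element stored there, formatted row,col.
L=22->gid=22>>2=5, tid=22&3=2
[3]->row 5+8=13  col 2·2+1+0=5

13,5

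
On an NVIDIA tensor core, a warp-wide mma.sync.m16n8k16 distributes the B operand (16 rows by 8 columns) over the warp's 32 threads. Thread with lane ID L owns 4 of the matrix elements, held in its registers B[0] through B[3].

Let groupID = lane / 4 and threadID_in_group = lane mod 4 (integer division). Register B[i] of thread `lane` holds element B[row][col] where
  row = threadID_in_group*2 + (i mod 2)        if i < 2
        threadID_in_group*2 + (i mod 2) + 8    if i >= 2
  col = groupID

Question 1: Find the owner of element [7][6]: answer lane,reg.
c: 6->gid=6  r: 7->r8=0,tid=3,i&1=1
L=6*4+3=27  i=0*2+1=1

27,1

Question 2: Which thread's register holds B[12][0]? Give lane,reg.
c:0=>grp=0  r:12=>rB=1,tig=2,lo=0
L=0*4+2=2  i=1*2+0=2

2,2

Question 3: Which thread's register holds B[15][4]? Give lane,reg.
c=4->g=4  r=15->rb=1,t=3,b0=1
L=4*4+3=19  i=1*2+1=3

19,3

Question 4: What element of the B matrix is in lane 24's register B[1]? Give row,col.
24: g=6,t=0
[1] (0*2+1+0,6) = (1,6)

1,6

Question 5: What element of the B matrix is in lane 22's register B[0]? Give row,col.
lane 22->22/4=5, 22 mod 4=2
i=0  r:2·2+0+0->4  c:5

4,5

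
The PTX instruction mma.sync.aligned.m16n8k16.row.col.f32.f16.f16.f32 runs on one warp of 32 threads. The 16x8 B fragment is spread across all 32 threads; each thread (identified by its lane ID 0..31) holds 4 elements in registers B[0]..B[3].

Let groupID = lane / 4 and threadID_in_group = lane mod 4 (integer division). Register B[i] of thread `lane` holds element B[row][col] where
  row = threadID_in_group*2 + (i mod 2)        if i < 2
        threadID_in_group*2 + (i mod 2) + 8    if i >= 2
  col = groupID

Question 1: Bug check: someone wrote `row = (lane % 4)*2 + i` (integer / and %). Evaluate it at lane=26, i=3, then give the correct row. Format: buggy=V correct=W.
buggy=7 correct=13

`(lane % 4)*2 + i`[26,3]=>7
L=26=>grp=26>>2=6, tig=26&3=2
[3]=>row 2·2+1+8=13  col grp=6
row: 7 vs 13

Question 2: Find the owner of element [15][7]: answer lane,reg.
c=7->g=7  r=15->rb=1,t=3,b0=1
L=7*4+3=31  i=1*2+1=3

31,3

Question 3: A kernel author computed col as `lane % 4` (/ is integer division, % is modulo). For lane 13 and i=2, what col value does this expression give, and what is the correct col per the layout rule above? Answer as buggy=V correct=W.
`lane % 4`[13,2]->1
13: gid=3,tid=1
[2] (1*2+0+8,3) = (10,3)
col: 1 vs 3

buggy=1 correct=3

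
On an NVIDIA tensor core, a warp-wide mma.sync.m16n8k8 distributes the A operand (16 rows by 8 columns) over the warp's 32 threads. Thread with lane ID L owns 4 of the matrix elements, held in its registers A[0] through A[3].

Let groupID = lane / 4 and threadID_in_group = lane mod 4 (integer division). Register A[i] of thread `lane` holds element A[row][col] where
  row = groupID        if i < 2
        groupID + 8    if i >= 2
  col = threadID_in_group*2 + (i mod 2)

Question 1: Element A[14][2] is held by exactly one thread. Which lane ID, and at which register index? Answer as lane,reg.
25,2

r=14⇒gr=6,Rb=1  c=2⇒th=1,odd=0
L=6*4+1=25  i=1*2+0=2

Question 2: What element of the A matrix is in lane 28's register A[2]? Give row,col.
28: G=7,T=0
[2] (7+8,0*2+0) = (15,0)

15,0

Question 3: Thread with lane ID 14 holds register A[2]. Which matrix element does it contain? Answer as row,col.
14: g=3,t=2
[2] (3+8,2*2+0) = (11,4)

11,4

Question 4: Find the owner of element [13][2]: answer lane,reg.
r=13→G=5,rhi=1  c=2→T=1,p=0
L=5*4+1=21  i=1*2+0=2

21,2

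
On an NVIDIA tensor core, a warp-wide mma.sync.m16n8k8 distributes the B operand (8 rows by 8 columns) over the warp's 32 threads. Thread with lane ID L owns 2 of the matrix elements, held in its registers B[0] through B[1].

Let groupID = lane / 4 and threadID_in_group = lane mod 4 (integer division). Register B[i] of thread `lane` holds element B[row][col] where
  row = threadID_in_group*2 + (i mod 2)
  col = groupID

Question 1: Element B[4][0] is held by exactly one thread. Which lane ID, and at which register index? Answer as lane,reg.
c: 0->gid=0  r: 4->tid=2,i&1=0
L=0*4+2=2  i=0=0

2,0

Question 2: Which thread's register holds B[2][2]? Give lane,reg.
c=2→G=2  r=2→T=1,p=0
L=2*4+1=9  i=0=0

9,0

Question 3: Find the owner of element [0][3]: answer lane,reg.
12,0

c=3⇒gr=3  r=0⇒th=0,odd=0
L=3*4+0=12  i=0=0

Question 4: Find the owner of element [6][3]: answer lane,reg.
15,0

c=3⇒gr=3  r=6⇒th=3,odd=0
L=3*4+3=15  i=0=0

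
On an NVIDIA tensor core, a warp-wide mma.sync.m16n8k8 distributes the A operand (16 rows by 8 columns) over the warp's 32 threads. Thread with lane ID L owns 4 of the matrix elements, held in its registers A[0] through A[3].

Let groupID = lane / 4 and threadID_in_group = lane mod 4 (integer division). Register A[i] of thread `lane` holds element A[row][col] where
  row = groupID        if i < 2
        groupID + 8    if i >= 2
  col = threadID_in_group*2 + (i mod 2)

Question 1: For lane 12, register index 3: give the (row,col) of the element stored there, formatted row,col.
11,1

12: G=3,T=0
[3] (3+8,0*2+1) = (11,1)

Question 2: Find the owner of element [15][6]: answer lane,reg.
r=15→G=7,rhi=1  c=6→T=3,p=0
L=7*4+3=31  i=1*2+0=2

31,2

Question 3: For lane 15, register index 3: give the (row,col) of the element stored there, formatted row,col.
lane 15⇒15/4=3, 15 mod 4=3
i=3  r:3+8⇒11  c:2·3+1⇒7

11,7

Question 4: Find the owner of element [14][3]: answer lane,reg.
r=14→G=6,rhi=1  c=3→T=1,p=1
L=6*4+1=25  i=1*2+1=3

25,3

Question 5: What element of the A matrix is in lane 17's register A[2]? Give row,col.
12,2

lane 17: grp=4 (17/4), tig=1 (17%4)
i=2: r=4+8=12, c=1*2+0=2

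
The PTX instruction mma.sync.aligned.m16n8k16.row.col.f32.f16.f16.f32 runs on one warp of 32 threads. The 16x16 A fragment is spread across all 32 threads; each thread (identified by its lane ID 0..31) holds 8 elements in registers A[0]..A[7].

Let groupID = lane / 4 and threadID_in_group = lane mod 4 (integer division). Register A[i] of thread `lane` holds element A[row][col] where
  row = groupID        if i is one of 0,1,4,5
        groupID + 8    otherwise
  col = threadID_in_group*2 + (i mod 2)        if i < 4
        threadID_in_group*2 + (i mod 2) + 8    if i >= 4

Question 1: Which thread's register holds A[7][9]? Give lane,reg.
28,5

r:7=>grp=7,rB=0  c:9=>cB=1,tig=0,lo=1
L=7*4+0=28  i=1*4+0*2+1=5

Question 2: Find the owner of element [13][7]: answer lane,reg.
r: 13->gid=5,r8=1  c: 7->c8=0,tid=3,i&1=1
L=5*4+3=23  i=0*4+1*2+1=3

23,3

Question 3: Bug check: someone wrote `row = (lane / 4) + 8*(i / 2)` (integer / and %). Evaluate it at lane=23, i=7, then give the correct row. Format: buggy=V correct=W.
`(lane / 4) + 8*(i / 2)`[23,7]->29
lane 23: gid=5 (23/4), tid=3 (23%4)
i=7: r=5+8=13, c=3*2+1+8=15
row: 29 vs 13

buggy=29 correct=13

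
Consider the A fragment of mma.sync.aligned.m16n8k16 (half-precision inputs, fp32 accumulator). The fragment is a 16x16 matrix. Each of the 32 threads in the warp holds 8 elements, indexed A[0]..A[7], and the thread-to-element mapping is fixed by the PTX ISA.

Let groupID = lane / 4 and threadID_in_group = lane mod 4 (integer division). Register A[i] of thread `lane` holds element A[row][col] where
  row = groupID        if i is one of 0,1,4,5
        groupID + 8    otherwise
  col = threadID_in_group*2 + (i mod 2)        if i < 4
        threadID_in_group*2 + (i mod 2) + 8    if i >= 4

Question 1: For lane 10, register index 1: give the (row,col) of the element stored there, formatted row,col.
2,5

L=10->gid=10>>2=2, tid=10&3=2
[1]->row 2+0=2  col 2·2+1+0=5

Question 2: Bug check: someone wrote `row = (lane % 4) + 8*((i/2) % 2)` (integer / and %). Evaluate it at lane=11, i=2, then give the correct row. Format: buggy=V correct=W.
`(lane % 4) + 8*((i/2) % 2)`[11,2]->11
11: gid=2,tid=3
[2] (2+8,3*2+0+0) = (10,6)
row: 11 vs 10

buggy=11 correct=10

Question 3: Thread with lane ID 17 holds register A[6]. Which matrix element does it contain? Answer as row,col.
12,10

lane 17=>17/4=4, 17 mod 4=1
i=6  r:4+8=>12  c:2·1+0+8=>10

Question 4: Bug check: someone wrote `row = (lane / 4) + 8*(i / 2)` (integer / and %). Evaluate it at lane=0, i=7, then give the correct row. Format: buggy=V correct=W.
buggy=24 correct=8

`(lane / 4) + 8*(i / 2)`[0,7]⇒24
lane 0: gr=0 (0/4), th=0 (0%4)
i=7: r=0+8=8, c=0*2+1+8=9
row: 24 vs 8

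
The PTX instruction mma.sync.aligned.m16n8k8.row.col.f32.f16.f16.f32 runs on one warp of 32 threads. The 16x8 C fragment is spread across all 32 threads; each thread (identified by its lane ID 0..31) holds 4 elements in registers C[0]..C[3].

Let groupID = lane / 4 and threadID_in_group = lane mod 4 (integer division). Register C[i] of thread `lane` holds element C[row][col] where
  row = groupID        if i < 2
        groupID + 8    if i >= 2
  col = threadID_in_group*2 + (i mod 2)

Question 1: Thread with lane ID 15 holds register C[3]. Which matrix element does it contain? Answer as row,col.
L=15->gid=15>>2=3, tid=15&3=3
[3]->row 3+8=11  col 3·2+1=7

11,7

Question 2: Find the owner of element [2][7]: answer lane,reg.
r=2⇒gr=2,Rb=0  c=7⇒th=3,odd=1
L=2*4+3=11  i=0*2+1=1

11,1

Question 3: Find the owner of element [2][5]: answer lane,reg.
r=2→G=2,rhi=0  c=5→T=2,p=1
L=2*4+2=10  i=0*2+1=1

10,1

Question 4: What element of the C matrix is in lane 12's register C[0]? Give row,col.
3,0

12: gr=3,th=0
[0] (3+0,0*2+0) = (3,0)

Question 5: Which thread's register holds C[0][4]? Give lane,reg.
2,0

r=0⇒gr=0,Rb=0  c=4⇒th=2,odd=0
L=0*4+2=2  i=0*2+0=0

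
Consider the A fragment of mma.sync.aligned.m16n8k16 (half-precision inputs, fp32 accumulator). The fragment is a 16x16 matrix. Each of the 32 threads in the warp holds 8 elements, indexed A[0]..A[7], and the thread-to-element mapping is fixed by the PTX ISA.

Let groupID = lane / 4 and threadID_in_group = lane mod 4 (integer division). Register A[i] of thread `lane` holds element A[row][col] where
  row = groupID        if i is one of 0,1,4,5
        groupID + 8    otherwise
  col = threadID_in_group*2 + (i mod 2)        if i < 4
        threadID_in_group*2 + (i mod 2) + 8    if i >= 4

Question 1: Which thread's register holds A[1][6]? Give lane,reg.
7,0

r:1=>grp=1,rB=0  c:6=>cB=0,tig=3,lo=0
L=1*4+3=7  i=0*4+0*2+0=0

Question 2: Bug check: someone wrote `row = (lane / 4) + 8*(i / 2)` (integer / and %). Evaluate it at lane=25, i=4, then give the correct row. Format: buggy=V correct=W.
`(lane / 4) + 8*(i / 2)`[25,4]->22
25: gid=6,tid=1
[4] (6+0,1*2+0+8) = (6,10)
row: 22 vs 6

buggy=22 correct=6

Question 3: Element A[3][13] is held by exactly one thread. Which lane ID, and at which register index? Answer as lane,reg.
14,5

r=3->g=3,rb=0  c=13->cb=1,t=2,b0=1
L=3*4+2=14  i=1*4+0*2+1=5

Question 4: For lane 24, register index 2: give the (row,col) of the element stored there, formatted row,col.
14,0

lane 24->24/4=6, 24 mod 4=0
i=2  r:6+8->14  c:2·0+0+0->0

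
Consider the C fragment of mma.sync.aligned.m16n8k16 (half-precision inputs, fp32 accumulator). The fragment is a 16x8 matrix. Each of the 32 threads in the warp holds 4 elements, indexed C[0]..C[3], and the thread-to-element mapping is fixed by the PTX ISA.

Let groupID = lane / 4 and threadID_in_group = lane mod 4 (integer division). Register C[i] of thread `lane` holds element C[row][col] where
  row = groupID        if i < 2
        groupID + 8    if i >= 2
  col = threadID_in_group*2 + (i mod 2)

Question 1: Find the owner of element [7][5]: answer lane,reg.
30,1

r: 7->gid=7,r8=0  c: 5->tid=2,i&1=1
L=7*4+2=30  i=0*2+1=1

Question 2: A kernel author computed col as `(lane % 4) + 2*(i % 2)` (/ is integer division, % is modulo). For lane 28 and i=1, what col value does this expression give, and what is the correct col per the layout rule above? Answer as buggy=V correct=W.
buggy=2 correct=1

`(lane % 4) + 2*(i % 2)`[28,1]=>2
28: grp=7,tig=0
[1] (7+0,0*2+1) = (7,1)
col: 2 vs 1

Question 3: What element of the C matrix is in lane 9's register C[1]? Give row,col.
lane 9->9/4=2, 9 mod 4=1
i=1  r:2+0->2  c:2·1+1->3

2,3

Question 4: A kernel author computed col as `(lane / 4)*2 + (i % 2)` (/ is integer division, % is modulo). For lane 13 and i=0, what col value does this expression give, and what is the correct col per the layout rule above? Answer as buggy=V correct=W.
`(lane / 4)*2 + (i % 2)`[13,0]→6
L=13→G=13>>2=3, T=13&3=1
[0]→row 3+0=3  col 1·2+0=2
col: 6 vs 2

buggy=6 correct=2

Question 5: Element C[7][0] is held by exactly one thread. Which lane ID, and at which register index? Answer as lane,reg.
28,0

r: 7->gid=7,r8=0  c: 0->tid=0,i&1=0
L=7*4+0=28  i=0*2+0=0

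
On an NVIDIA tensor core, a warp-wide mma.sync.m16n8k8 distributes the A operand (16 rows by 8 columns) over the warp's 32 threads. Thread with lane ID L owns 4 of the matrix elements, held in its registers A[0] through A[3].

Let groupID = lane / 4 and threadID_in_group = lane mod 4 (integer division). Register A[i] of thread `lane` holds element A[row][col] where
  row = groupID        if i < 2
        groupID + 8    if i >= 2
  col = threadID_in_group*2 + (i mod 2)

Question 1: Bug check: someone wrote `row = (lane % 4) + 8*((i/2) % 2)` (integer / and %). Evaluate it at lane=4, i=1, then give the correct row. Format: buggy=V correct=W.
`(lane % 4) + 8*((i/2) % 2)`[4,1]→0
lane 4→4/4=1, 4 mod 4=0
i=1  r:1+0→1  c:2·0+1→1
row: 0 vs 1

buggy=0 correct=1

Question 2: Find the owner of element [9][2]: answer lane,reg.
5,2

r:9=>grp=1,rB=1  c:2=>tig=1,lo=0
L=1*4+1=5  i=1*2+0=2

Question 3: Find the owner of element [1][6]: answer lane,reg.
r=1→G=1,rhi=0  c=6→T=3,p=0
L=1*4+3=7  i=0*2+0=0

7,0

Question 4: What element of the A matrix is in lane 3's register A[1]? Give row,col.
0,7

lane 3: gr=0 (3/4), th=3 (3%4)
i=1: r=0+0=0, c=3*2+1=7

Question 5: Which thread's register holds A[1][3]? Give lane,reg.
r: 1->gid=1,r8=0  c: 3->tid=1,i&1=1
L=1*4+1=5  i=0*2+1=1

5,1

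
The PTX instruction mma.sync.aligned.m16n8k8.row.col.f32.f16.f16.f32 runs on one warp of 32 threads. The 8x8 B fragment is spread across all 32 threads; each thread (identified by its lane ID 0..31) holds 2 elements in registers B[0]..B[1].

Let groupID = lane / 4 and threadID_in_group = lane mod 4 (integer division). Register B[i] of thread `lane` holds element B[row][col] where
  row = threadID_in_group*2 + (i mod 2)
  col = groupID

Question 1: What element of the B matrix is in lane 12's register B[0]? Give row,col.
0,3

L=12=>grp=12>>2=3, tig=12&3=0
[0]=>row 0·2+0=0  col grp=3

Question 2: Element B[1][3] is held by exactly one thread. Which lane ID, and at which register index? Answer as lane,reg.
c=3->g=3  r=1->t=0,b0=1
L=3*4+0=12  i=1=1

12,1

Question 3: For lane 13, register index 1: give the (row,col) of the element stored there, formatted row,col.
L=13⇒gr=13>>2=3, th=13&3=1
[1]⇒row 1·2+1=3  col gr=3

3,3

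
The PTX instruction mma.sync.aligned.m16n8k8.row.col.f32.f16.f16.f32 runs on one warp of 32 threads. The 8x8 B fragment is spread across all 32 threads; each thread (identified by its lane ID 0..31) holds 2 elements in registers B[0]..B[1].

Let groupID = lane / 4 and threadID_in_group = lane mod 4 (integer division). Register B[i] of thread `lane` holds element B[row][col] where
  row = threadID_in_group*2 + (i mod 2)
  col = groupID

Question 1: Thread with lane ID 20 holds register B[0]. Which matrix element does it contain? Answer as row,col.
0,5

lane 20⇒20/4=5, 20 mod 4=0
i=0  r:2·0+0⇒0  c:5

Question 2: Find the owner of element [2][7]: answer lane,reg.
c:7=>grp=7  r:2=>tig=1,lo=0
L=7*4+1=29  i=0=0

29,0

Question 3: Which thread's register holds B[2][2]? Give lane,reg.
9,0

c=2->g=2  r=2->t=1,b0=0
L=2*4+1=9  i=0=0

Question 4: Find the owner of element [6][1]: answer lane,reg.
c:1=>grp=1  r:6=>tig=3,lo=0
L=1*4+3=7  i=0=0

7,0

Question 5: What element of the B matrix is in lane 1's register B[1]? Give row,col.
3,0

lane 1: grp=0 (1/4), tig=1 (1%4)
i=1: r=1*2+1=3, c=grp=0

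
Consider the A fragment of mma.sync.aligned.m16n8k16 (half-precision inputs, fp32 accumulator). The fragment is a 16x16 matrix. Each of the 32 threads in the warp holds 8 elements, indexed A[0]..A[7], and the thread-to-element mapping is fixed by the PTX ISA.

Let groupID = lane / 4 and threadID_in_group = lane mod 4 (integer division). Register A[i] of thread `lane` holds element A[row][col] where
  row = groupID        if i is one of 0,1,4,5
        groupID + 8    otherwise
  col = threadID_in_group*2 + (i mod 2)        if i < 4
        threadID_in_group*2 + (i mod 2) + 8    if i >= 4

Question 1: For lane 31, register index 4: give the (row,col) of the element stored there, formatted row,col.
31: G=7,T=3
[4] (7+0,3*2+0+8) = (7,14)

7,14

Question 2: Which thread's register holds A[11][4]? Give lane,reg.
14,2

r: 11->gid=3,r8=1  c: 4->c8=0,tid=2,i&1=0
L=3*4+2=14  i=0*4+1*2+0=2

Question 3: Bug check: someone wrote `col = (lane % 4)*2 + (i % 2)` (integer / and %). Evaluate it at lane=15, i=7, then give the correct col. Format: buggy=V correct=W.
buggy=7 correct=15

`(lane % 4)*2 + (i % 2)`[15,7]→7
lane 15→15/4=3, 15 mod 4=3
i=7  r:3+8→11  c:2·3+1+8→15
col: 7 vs 15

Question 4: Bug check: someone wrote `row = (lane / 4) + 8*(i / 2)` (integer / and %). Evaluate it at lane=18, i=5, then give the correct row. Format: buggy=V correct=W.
buggy=20 correct=4

`(lane / 4) + 8*(i / 2)`[18,5]→20
lane 18: G=4 (18/4), T=2 (18%4)
i=5: r=4+0=4, c=2*2+1+8=13
row: 20 vs 4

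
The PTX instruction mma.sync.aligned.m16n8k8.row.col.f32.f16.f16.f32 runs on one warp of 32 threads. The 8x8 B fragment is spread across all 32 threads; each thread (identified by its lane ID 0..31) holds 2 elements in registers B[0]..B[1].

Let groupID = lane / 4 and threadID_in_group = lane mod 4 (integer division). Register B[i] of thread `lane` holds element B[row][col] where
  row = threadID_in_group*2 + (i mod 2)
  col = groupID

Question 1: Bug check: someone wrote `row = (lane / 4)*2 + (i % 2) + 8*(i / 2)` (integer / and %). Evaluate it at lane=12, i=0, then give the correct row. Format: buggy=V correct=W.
`(lane / 4)*2 + (i % 2) + 8*(i / 2)`[12,0]⇒6
lane 12: gr=3 (12/4), th=0 (12%4)
i=0: r=0*2+0=0, c=gr=3
row: 6 vs 0

buggy=6 correct=0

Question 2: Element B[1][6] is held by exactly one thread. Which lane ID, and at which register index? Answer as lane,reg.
24,1

c=6→G=6  r=1→T=0,p=1
L=6*4+0=24  i=1=1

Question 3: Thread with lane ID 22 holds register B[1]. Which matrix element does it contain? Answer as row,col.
lane 22→22/4=5, 22 mod 4=2
i=1  r:2·2+1→5  c:5

5,5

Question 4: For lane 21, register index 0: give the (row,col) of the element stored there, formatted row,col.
lane 21: gr=5 (21/4), th=1 (21%4)
i=0: r=1*2+0=2, c=gr=5

2,5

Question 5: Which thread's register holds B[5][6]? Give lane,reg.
c=6⇒gr=6  r=5⇒th=2,odd=1
L=6*4+2=26  i=1=1

26,1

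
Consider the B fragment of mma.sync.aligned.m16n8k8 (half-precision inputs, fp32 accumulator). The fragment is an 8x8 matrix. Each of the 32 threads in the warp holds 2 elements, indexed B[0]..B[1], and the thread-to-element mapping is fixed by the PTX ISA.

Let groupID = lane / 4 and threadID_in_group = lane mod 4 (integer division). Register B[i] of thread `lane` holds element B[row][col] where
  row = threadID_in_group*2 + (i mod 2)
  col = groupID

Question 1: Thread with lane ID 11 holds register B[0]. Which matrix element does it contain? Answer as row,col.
6,2

11: gid=2,tid=3
[0] (3*2+0,2) = (6,2)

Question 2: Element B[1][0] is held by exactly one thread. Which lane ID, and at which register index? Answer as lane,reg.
0,1

c: 0->gid=0  r: 1->tid=0,i&1=1
L=0*4+0=0  i=1=1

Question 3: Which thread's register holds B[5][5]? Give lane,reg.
22,1

c: 5->gid=5  r: 5->tid=2,i&1=1
L=5*4+2=22  i=1=1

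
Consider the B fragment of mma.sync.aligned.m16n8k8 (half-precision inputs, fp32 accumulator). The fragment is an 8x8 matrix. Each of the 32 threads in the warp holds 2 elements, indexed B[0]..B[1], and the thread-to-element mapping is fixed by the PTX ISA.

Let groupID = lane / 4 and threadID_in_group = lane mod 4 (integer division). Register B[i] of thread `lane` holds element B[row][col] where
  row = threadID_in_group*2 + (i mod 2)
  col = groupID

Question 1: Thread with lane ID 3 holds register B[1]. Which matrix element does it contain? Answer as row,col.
lane 3: gr=0 (3/4), th=3 (3%4)
i=1: r=3*2+1=7, c=gr=0

7,0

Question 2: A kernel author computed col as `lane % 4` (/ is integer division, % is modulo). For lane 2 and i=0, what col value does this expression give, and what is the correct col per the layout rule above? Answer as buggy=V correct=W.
`lane % 4`[2,0]->2
lane 2: g=0 (2/4), t=2 (2%4)
i=0: r=2*2+0=4, c=g=0
col: 2 vs 0

buggy=2 correct=0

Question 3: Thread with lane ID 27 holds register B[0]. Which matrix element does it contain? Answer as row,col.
lane 27: gr=6 (27/4), th=3 (27%4)
i=0: r=3*2+0=6, c=gr=6

6,6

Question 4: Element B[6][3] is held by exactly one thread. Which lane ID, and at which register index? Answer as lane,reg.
15,0

c=3→G=3  r=6→T=3,p=0
L=3*4+3=15  i=0=0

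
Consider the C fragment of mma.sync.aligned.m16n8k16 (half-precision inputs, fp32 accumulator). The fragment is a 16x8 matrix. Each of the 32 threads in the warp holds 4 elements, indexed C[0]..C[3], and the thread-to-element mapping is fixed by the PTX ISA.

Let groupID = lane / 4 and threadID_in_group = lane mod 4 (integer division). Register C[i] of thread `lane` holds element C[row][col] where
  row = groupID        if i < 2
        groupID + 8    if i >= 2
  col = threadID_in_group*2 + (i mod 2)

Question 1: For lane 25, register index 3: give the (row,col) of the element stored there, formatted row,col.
lane 25->25/4=6, 25 mod 4=1
i=3  r:6+8->14  c:2·1+1->3

14,3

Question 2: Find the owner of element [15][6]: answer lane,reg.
r: 15->gid=7,r8=1  c: 6->tid=3,i&1=0
L=7*4+3=31  i=1*2+0=2

31,2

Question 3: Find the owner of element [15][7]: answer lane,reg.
r:15=>grp=7,rB=1  c:7=>tig=3,lo=1
L=7*4+3=31  i=1*2+1=3

31,3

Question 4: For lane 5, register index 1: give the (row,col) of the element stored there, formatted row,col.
lane 5->5/4=1, 5 mod 4=1
i=1  r:1+0->1  c:2·1+1->3

1,3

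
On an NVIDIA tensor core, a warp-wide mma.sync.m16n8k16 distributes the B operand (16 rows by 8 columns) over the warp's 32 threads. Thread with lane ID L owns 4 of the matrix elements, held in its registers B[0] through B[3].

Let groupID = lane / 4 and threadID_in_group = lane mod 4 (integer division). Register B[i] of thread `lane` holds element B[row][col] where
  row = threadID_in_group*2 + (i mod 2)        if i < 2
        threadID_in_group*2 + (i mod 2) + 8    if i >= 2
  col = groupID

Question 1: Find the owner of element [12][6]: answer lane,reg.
26,2

c=6->g=6  r=12->rb=1,t=2,b0=0
L=6*4+2=26  i=1*2+0=2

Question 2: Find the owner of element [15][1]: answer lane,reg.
c: 1->gid=1  r: 15->r8=1,tid=3,i&1=1
L=1*4+3=7  i=1*2+1=3

7,3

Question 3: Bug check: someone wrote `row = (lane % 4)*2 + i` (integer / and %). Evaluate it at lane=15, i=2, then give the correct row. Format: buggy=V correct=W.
`(lane % 4)*2 + i`[15,2]->8
L=15->g=15>>2=3, t=15&3=3
[2]->row 3·2+0+8=14  col g=3
row: 8 vs 14

buggy=8 correct=14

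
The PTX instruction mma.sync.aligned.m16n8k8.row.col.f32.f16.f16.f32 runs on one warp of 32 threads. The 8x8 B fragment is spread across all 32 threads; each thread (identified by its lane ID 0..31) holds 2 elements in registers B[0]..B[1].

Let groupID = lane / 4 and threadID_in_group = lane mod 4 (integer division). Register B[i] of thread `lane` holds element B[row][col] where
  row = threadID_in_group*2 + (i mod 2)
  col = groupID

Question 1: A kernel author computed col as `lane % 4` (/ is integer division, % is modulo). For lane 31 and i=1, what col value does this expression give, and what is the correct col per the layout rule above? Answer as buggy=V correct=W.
`lane % 4`[31,1]->3
lane 31->31/4=7, 31 mod 4=3
i=1  r:2·3+1->7  c:7
col: 3 vs 7

buggy=3 correct=7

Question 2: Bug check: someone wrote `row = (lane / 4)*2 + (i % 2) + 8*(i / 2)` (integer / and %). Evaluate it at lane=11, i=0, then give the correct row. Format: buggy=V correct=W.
`(lane / 4)*2 + (i % 2) + 8*(i / 2)`[11,0]=>4
11: grp=2,tig=3
[0] (3*2+0,2) = (6,2)
row: 4 vs 6

buggy=4 correct=6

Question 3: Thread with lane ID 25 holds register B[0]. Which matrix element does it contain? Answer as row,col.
2,6

lane 25: g=6 (25/4), t=1 (25%4)
i=0: r=1*2+0=2, c=g=6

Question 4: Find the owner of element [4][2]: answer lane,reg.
10,0

c:2=>grp=2  r:4=>tig=2,lo=0
L=2*4+2=10  i=0=0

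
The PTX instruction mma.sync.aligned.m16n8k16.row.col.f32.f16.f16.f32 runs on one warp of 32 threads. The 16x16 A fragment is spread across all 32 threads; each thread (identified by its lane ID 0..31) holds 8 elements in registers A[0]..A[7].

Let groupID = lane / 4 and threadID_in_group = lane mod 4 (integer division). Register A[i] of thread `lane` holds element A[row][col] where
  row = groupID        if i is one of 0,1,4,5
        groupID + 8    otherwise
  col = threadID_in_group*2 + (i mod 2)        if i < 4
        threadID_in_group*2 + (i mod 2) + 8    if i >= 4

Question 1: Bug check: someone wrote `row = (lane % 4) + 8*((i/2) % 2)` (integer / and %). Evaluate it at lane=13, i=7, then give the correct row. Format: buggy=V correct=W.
`(lane % 4) + 8*((i/2) % 2)`[13,7]→9
13: G=3,T=1
[7] (3+8,1*2+1+8) = (11,11)
row: 9 vs 11

buggy=9 correct=11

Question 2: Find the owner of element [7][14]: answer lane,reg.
31,4

r=7→G=7,rhi=0  c=14→chi=1,T=3,p=0
L=7*4+3=31  i=1*4+0*2+0=4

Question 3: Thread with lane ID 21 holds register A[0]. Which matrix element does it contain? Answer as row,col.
5,2

21: gr=5,th=1
[0] (5+0,1*2+0+0) = (5,2)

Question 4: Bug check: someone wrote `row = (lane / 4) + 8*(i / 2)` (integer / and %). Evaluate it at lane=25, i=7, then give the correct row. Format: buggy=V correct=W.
buggy=30 correct=14

`(lane / 4) + 8*(i / 2)`[25,7]->30
lane 25: g=6 (25/4), t=1 (25%4)
i=7: r=6+8=14, c=1*2+1+8=11
row: 30 vs 14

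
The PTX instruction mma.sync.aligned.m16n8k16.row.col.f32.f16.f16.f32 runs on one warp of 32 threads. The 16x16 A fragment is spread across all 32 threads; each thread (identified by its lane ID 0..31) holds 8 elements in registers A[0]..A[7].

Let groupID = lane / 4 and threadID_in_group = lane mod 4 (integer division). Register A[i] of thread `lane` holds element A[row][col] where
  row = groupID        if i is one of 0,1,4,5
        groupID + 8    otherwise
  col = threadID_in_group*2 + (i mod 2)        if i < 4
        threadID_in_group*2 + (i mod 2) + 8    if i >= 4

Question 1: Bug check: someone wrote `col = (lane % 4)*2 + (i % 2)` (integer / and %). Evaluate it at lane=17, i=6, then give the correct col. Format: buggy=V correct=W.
`(lane % 4)*2 + (i % 2)`[17,6]->2
17: gid=4,tid=1
[6] (4+8,1*2+0+8) = (12,10)
col: 2 vs 10

buggy=2 correct=10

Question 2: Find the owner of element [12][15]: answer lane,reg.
19,7

r=12→G=4,rhi=1  c=15→chi=1,T=3,p=1
L=4*4+3=19  i=1*4+1*2+1=7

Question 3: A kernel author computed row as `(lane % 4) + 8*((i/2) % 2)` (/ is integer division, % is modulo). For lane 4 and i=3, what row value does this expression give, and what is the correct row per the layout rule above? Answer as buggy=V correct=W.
`(lane % 4) + 8*((i/2) % 2)`[4,3]⇒8
lane 4: gr=1 (4/4), th=0 (4%4)
i=3: r=1+8=9, c=0*2+1+0=1
row: 8 vs 9

buggy=8 correct=9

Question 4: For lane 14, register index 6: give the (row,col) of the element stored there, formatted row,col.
11,12

lane 14: G=3 (14/4), T=2 (14%4)
i=6: r=3+8=11, c=2*2+0+8=12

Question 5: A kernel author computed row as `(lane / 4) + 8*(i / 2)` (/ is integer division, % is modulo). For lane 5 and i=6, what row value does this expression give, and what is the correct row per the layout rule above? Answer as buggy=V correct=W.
buggy=25 correct=9

`(lane / 4) + 8*(i / 2)`[5,6]→25
L=5→G=5>>2=1, T=5&3=1
[6]→row 1+8=9  col 1·2+0+8=10
row: 25 vs 9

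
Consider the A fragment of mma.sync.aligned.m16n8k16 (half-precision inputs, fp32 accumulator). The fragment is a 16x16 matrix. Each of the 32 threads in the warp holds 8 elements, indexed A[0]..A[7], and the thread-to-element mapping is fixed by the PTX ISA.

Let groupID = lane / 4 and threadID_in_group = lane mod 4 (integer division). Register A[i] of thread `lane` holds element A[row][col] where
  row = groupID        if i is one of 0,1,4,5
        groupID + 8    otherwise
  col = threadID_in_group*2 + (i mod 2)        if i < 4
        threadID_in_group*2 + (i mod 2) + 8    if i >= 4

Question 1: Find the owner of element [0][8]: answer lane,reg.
r=0->g=0,rb=0  c=8->cb=1,t=0,b0=0
L=0*4+0=0  i=1*4+0*2+0=4

0,4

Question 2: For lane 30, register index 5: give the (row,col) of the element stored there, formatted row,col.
7,13

lane 30->30/4=7, 30 mod 4=2
i=5  r:7+0->7  c:2·2+1+8->13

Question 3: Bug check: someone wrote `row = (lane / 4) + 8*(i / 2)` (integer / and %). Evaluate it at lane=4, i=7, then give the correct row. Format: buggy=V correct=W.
buggy=25 correct=9

`(lane / 4) + 8*(i / 2)`[4,7]->25
L=4->gid=4>>2=1, tid=4&3=0
[7]->row 1+8=9  col 0·2+1+8=9
row: 25 vs 9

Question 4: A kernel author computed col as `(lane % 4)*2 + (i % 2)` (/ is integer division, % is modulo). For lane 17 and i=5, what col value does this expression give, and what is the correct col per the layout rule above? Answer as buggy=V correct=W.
`(lane % 4)*2 + (i % 2)`[17,5]->3
17: g=4,t=1
[5] (4+0,1*2+1+8) = (4,11)
col: 3 vs 11

buggy=3 correct=11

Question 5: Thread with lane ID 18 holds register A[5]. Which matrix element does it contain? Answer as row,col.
4,13

lane 18: G=4 (18/4), T=2 (18%4)
i=5: r=4+0=4, c=2*2+1+8=13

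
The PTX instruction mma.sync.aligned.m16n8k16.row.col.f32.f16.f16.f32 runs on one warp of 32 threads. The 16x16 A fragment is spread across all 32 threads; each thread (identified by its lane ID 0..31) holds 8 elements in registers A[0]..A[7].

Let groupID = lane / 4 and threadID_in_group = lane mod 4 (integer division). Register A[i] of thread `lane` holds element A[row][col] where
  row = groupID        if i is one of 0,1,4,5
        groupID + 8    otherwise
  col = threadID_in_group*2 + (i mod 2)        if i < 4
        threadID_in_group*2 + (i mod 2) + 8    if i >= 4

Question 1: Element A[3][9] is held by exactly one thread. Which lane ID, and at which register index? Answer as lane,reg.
r=3->g=3,rb=0  c=9->cb=1,t=0,b0=1
L=3*4+0=12  i=1*4+0*2+1=5

12,5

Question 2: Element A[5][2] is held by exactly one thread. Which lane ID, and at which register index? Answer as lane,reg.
21,0

r=5→G=5,rhi=0  c=2→chi=0,T=1,p=0
L=5*4+1=21  i=0*4+0*2+0=0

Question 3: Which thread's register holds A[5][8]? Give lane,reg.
r=5⇒gr=5,Rb=0  c=8⇒Cb=1,th=0,odd=0
L=5*4+0=20  i=1*4+0*2+0=4

20,4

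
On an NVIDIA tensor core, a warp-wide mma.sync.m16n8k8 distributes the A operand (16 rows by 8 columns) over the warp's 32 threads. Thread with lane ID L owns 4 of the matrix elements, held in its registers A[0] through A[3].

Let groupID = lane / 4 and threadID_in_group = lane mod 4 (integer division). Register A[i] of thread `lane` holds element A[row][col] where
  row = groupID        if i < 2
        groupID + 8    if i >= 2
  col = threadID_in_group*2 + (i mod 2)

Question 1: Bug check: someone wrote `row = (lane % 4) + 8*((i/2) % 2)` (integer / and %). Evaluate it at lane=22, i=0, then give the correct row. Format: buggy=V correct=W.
buggy=2 correct=5

`(lane % 4) + 8*((i/2) % 2)`[22,0]->2
22: gid=5,tid=2
[0] (5+0,2*2+0) = (5,4)
row: 2 vs 5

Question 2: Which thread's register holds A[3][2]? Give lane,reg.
13,0

r: 3->gid=3,r8=0  c: 2->tid=1,i&1=0
L=3*4+1=13  i=0*2+0=0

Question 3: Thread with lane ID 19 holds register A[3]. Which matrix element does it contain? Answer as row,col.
12,7

19: g=4,t=3
[3] (4+8,3*2+1) = (12,7)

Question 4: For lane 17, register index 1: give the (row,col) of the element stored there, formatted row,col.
17: gid=4,tid=1
[1] (4+0,1*2+1) = (4,3)

4,3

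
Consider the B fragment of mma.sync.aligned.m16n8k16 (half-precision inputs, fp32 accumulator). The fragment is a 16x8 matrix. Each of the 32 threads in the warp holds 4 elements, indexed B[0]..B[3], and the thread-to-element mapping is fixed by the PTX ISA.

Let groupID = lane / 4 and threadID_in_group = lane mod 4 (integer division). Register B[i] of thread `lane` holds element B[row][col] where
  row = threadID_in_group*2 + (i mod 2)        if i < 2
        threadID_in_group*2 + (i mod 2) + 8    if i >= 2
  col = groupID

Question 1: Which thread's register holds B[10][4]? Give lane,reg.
17,2

c: 4->gid=4  r: 10->r8=1,tid=1,i&1=0
L=4*4+1=17  i=1*2+0=2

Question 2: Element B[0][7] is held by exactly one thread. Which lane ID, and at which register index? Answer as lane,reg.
28,0

c=7⇒gr=7  r=0⇒Rb=0,th=0,odd=0
L=7*4+0=28  i=0*2+0=0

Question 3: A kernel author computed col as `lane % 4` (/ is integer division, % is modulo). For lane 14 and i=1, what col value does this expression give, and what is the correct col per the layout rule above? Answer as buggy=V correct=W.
buggy=2 correct=3

`lane % 4`[14,1]->2
lane 14->14/4=3, 14 mod 4=2
i=1  r:2·2+1+0->5  c:3
col: 2 vs 3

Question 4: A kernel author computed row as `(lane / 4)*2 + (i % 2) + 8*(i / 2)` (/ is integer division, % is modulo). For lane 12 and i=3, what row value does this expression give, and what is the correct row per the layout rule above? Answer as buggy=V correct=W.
`(lane / 4)*2 + (i % 2) + 8*(i / 2)`[12,3]→15
lane 12: G=3 (12/4), T=0 (12%4)
i=3: r=0*2+1+8=9, c=G=3
row: 15 vs 9

buggy=15 correct=9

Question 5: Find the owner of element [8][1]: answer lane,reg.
4,2

c=1→G=1  r=8→rhi=1,T=0,p=0
L=1*4+0=4  i=1*2+0=2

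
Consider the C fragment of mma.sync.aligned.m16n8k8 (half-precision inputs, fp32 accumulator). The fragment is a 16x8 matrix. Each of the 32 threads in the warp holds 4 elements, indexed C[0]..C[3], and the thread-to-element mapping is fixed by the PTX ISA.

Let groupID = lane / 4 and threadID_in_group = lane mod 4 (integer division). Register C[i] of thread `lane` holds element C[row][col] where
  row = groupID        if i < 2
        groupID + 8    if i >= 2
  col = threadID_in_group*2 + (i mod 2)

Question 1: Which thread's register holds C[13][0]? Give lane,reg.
r=13->g=5,rb=1  c=0->t=0,b0=0
L=5*4+0=20  i=1*2+0=2

20,2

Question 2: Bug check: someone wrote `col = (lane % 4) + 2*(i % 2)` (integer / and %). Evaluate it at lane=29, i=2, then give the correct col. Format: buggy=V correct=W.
buggy=1 correct=2

`(lane % 4) + 2*(i % 2)`[29,2]→1
29: G=7,T=1
[2] (7+8,1*2+0) = (15,2)
col: 1 vs 2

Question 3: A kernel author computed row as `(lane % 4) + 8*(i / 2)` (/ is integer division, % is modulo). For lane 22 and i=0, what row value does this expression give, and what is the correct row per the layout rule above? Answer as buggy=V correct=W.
`(lane % 4) + 8*(i / 2)`[22,0]->2
lane 22->22/4=5, 22 mod 4=2
i=0  r:5+0->5  c:2·2+0->4
row: 2 vs 5

buggy=2 correct=5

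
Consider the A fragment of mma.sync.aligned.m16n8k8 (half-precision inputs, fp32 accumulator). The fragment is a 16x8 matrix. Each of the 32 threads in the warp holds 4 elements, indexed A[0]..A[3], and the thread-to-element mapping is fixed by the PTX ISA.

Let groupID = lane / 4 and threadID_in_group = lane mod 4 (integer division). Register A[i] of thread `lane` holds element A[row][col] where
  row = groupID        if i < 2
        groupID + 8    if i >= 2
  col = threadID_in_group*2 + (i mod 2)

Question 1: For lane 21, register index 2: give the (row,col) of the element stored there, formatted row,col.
13,2

lane 21->21/4=5, 21 mod 4=1
i=2  r:5+8->13  c:2·1+0->2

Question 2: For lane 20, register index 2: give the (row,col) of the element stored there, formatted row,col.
13,0

L=20=>grp=20>>2=5, tig=20&3=0
[2]=>row 5+8=13  col 0·2+0=0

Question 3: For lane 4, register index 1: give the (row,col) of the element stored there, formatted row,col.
4: g=1,t=0
[1] (1+0,0*2+1) = (1,1)

1,1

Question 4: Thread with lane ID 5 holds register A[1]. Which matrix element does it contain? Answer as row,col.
lane 5: gid=1 (5/4), tid=1 (5%4)
i=1: r=1+0=1, c=1*2+1=3

1,3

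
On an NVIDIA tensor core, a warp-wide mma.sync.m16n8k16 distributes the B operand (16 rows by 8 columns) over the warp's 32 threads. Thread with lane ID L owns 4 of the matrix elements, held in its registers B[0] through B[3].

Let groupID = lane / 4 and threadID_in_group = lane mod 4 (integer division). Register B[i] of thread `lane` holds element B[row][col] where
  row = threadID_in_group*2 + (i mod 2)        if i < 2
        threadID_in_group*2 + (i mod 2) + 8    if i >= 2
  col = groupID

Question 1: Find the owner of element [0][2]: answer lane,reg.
8,0

c:2=>grp=2  r:0=>rB=0,tig=0,lo=0
L=2*4+0=8  i=0*2+0=0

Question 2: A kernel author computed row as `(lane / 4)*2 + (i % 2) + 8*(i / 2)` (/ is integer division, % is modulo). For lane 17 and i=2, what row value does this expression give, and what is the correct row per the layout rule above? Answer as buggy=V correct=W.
buggy=16 correct=10

`(lane / 4)*2 + (i % 2) + 8*(i / 2)`[17,2]⇒16
17: gr=4,th=1
[2] (1*2+0+8,4) = (10,4)
row: 16 vs 10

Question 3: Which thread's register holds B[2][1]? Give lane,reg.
c:1=>grp=1  r:2=>rB=0,tig=1,lo=0
L=1*4+1=5  i=0*2+0=0

5,0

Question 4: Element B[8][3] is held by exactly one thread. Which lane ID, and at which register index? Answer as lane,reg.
12,2

c=3⇒gr=3  r=8⇒Rb=1,th=0,odd=0
L=3*4+0=12  i=1*2+0=2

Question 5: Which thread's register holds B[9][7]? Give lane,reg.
28,3

c:7=>grp=7  r:9=>rB=1,tig=0,lo=1
L=7*4+0=28  i=1*2+1=3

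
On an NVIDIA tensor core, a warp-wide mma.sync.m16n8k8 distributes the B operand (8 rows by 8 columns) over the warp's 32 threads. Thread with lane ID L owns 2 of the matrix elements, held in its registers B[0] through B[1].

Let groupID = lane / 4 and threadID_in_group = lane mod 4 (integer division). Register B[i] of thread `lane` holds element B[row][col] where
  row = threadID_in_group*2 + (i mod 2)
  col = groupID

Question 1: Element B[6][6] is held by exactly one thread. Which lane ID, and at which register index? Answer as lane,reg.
c:6=>grp=6  r:6=>tig=3,lo=0
L=6*4+3=27  i=0=0

27,0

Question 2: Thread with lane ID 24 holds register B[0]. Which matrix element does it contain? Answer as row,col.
0,6

24: gr=6,th=0
[0] (0*2+0,6) = (0,6)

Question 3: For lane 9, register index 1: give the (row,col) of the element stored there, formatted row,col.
3,2

9: g=2,t=1
[1] (1*2+1,2) = (3,2)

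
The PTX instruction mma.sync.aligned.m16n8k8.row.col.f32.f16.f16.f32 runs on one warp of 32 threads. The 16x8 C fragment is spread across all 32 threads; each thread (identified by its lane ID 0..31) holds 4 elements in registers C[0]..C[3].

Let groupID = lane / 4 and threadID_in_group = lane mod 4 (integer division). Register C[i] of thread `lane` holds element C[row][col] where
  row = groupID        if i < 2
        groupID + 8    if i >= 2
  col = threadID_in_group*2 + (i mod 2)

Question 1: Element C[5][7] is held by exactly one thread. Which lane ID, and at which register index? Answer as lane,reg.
23,1

r: 5->gid=5,r8=0  c: 7->tid=3,i&1=1
L=5*4+3=23  i=0*2+1=1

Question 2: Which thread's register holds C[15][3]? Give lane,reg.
r=15⇒gr=7,Rb=1  c=3⇒th=1,odd=1
L=7*4+1=29  i=1*2+1=3

29,3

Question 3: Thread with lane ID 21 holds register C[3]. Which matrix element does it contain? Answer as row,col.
13,3

L=21=>grp=21>>2=5, tig=21&3=1
[3]=>row 5+8=13  col 1·2+1=3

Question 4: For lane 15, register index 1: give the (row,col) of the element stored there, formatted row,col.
lane 15⇒15/4=3, 15 mod 4=3
i=1  r:3+0⇒3  c:2·3+1⇒7

3,7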